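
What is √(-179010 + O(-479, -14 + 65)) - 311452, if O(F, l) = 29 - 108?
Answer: -311452 + I*√179089 ≈ -3.1145e+5 + 423.19*I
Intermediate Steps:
O(F, l) = -79
√(-179010 + O(-479, -14 + 65)) - 311452 = √(-179010 - 79) - 311452 = √(-179089) - 311452 = I*√179089 - 311452 = -311452 + I*√179089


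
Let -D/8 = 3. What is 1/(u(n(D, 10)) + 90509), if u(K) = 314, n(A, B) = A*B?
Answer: 1/90823 ≈ 1.1010e-5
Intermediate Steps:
D = -24 (D = -8*3 = -24)
1/(u(n(D, 10)) + 90509) = 1/(314 + 90509) = 1/90823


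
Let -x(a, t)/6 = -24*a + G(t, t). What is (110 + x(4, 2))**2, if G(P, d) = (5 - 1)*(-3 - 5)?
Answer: 770884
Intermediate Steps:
G(P, d) = -32 (G(P, d) = 4*(-8) = -32)
x(a, t) = 192 + 144*a (x(a, t) = -6*(-24*a - 32) = -6*(-32 - 24*a) = 192 + 144*a)
(110 + x(4, 2))**2 = (110 + (192 + 144*4))**2 = (110 + (192 + 576))**2 = (110 + 768)**2 = 878**2 = 770884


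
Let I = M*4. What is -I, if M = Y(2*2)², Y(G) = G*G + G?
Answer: -1600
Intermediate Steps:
Y(G) = G + G² (Y(G) = G² + G = G + G²)
M = 400 (M = ((2*2)*(1 + 2*2))² = (4*(1 + 4))² = (4*5)² = 20² = 400)
I = 1600 (I = 400*4 = 1600)
-I = -1*1600 = -1600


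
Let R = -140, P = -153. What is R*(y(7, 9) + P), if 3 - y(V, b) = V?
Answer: 21980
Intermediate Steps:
y(V, b) = 3 - V
R*(y(7, 9) + P) = -140*((3 - 1*7) - 153) = -140*((3 - 7) - 153) = -140*(-4 - 153) = -140*(-157) = 21980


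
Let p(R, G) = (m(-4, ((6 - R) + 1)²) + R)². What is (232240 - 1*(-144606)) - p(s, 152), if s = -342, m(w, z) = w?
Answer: 257130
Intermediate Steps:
p(R, G) = (-4 + R)²
(232240 - 1*(-144606)) - p(s, 152) = (232240 - 1*(-144606)) - (-4 - 342)² = (232240 + 144606) - 1*(-346)² = 376846 - 1*119716 = 376846 - 119716 = 257130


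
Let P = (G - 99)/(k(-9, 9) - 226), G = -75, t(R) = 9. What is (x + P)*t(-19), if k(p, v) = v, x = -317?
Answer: -617535/217 ≈ -2845.8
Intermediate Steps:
P = 174/217 (P = (-75 - 99)/(9 - 226) = -174/(-217) = -174*(-1/217) = 174/217 ≈ 0.80184)
(x + P)*t(-19) = (-317 + 174/217)*9 = -68615/217*9 = -617535/217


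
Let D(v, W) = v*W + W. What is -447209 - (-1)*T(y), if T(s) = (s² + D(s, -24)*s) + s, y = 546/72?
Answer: -64613675/144 ≈ -4.4871e+5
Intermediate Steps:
y = 91/12 (y = 546*(1/72) = 91/12 ≈ 7.5833)
D(v, W) = W + W*v (D(v, W) = W*v + W = W + W*v)
T(s) = s + s² + s*(-24 - 24*s) (T(s) = (s² + (-24*(1 + s))*s) + s = (s² + (-24 - 24*s)*s) + s = (s² + s*(-24 - 24*s)) + s = s + s² + s*(-24 - 24*s))
-447209 - (-1)*T(y) = -447209 - (-1)*23*(91/12)*(-1 - 1*91/12) = -447209 - (-1)*23*(91/12)*(-1 - 91/12) = -447209 - (-1)*23*(91/12)*(-103/12) = -447209 - (-1)*(-215579)/144 = -447209 - 1*215579/144 = -447209 - 215579/144 = -64613675/144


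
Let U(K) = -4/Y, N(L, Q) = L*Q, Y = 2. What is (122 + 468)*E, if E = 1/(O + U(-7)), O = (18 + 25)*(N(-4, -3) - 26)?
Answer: -295/302 ≈ -0.97682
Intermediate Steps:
U(K) = -2 (U(K) = -4/2 = -4*1/2 = -2)
O = -602 (O = (18 + 25)*(-4*(-3) - 26) = 43*(12 - 26) = 43*(-14) = -602)
E = -1/604 (E = 1/(-602 - 2) = 1/(-604) = -1/604 ≈ -0.0016556)
(122 + 468)*E = (122 + 468)*(-1/604) = 590*(-1/604) = -295/302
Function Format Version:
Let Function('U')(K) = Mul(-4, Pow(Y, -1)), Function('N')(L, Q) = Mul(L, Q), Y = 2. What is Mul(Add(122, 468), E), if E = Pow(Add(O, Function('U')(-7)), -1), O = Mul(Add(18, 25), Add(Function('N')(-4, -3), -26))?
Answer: Rational(-295, 302) ≈ -0.97682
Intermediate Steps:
Function('U')(K) = -2 (Function('U')(K) = Mul(-4, Pow(2, -1)) = Mul(-4, Rational(1, 2)) = -2)
O = -602 (O = Mul(Add(18, 25), Add(Mul(-4, -3), -26)) = Mul(43, Add(12, -26)) = Mul(43, -14) = -602)
E = Rational(-1, 604) (E = Pow(Add(-602, -2), -1) = Pow(-604, -1) = Rational(-1, 604) ≈ -0.0016556)
Mul(Add(122, 468), E) = Mul(Add(122, 468), Rational(-1, 604)) = Mul(590, Rational(-1, 604)) = Rational(-295, 302)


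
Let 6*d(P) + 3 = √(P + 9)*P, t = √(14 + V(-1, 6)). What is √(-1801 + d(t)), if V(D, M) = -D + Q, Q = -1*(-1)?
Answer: √(-64854 + 24*√13)/6 ≈ 42.416*I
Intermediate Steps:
Q = 1
V(D, M) = 1 - D (V(D, M) = -D + 1 = 1 - D)
t = 4 (t = √(14 + (1 - 1*(-1))) = √(14 + (1 + 1)) = √(14 + 2) = √16 = 4)
d(P) = -½ + P*√(9 + P)/6 (d(P) = -½ + (√(P + 9)*P)/6 = -½ + (√(9 + P)*P)/6 = -½ + (P*√(9 + P))/6 = -½ + P*√(9 + P)/6)
√(-1801 + d(t)) = √(-1801 + (-½ + (⅙)*4*√(9 + 4))) = √(-1801 + (-½ + (⅙)*4*√13)) = √(-1801 + (-½ + 2*√13/3)) = √(-3603/2 + 2*√13/3)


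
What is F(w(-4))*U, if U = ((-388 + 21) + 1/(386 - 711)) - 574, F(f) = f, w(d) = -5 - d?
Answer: 305826/325 ≈ 941.00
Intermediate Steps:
U = -305826/325 (U = (-367 + 1/(-325)) - 574 = (-367 - 1/325) - 574 = -119276/325 - 574 = -305826/325 ≈ -941.00)
F(w(-4))*U = (-5 - 1*(-4))*(-305826/325) = (-5 + 4)*(-305826/325) = -1*(-305826/325) = 305826/325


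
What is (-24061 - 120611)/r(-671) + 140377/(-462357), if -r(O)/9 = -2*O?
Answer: 329265851/28203777 ≈ 11.675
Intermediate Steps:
r(O) = 18*O (r(O) = -(-18)*O = 18*O)
(-24061 - 120611)/r(-671) + 140377/(-462357) = (-24061 - 120611)/((18*(-671))) + 140377/(-462357) = -144672/(-12078) + 140377*(-1/462357) = -144672*(-1/12078) - 140377/462357 = 2192/183 - 140377/462357 = 329265851/28203777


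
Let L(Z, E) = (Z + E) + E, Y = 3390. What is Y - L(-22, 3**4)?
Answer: 3250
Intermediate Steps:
L(Z, E) = Z + 2*E (L(Z, E) = (E + Z) + E = Z + 2*E)
Y - L(-22, 3**4) = 3390 - (-22 + 2*3**4) = 3390 - (-22 + 2*81) = 3390 - (-22 + 162) = 3390 - 1*140 = 3390 - 140 = 3250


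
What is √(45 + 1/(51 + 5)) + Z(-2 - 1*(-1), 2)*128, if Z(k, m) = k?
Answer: -128 + √35294/28 ≈ -121.29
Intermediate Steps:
√(45 + 1/(51 + 5)) + Z(-2 - 1*(-1), 2)*128 = √(45 + 1/(51 + 5)) + (-2 - 1*(-1))*128 = √(45 + 1/56) + (-2 + 1)*128 = √(45 + 1/56) - 1*128 = √(2521/56) - 128 = √35294/28 - 128 = -128 + √35294/28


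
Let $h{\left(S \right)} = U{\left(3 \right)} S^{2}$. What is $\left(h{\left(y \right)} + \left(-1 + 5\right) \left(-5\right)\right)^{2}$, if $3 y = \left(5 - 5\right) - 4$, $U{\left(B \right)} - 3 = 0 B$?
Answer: $\frac{1936}{9} \approx 215.11$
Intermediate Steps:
$U{\left(B \right)} = 3$ ($U{\left(B \right)} = 3 + 0 B = 3 + 0 = 3$)
$y = - \frac{4}{3}$ ($y = \frac{\left(5 - 5\right) - 4}{3} = \frac{0 - 4}{3} = \frac{1}{3} \left(-4\right) = - \frac{4}{3} \approx -1.3333$)
$h{\left(S \right)} = 3 S^{2}$
$\left(h{\left(y \right)} + \left(-1 + 5\right) \left(-5\right)\right)^{2} = \left(3 \left(- \frac{4}{3}\right)^{2} + \left(-1 + 5\right) \left(-5\right)\right)^{2} = \left(3 \cdot \frac{16}{9} + 4 \left(-5\right)\right)^{2} = \left(\frac{16}{3} - 20\right)^{2} = \left(- \frac{44}{3}\right)^{2} = \frac{1936}{9}$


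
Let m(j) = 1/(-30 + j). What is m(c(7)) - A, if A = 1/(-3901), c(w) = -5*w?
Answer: -3836/253565 ≈ -0.015128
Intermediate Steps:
A = -1/3901 ≈ -0.00025634
m(c(7)) - A = 1/(-30 - 5*7) - 1*(-1/3901) = 1/(-30 - 35) + 1/3901 = 1/(-65) + 1/3901 = -1/65 + 1/3901 = -3836/253565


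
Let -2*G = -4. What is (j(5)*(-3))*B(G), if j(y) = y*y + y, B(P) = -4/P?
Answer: 180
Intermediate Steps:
G = 2 (G = -½*(-4) = 2)
j(y) = y + y² (j(y) = y² + y = y + y²)
(j(5)*(-3))*B(G) = ((5*(1 + 5))*(-3))*(-4/2) = ((5*6)*(-3))*(-4*½) = (30*(-3))*(-2) = -90*(-2) = 180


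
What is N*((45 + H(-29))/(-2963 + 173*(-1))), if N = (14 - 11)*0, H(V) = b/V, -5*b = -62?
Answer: 0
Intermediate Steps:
b = 62/5 (b = -⅕*(-62) = 62/5 ≈ 12.400)
H(V) = 62/(5*V)
N = 0 (N = 3*0 = 0)
N*((45 + H(-29))/(-2963 + 173*(-1))) = 0*((45 + (62/5)/(-29))/(-2963 + 173*(-1))) = 0*((45 + (62/5)*(-1/29))/(-2963 - 173)) = 0*((45 - 62/145)/(-3136)) = 0*((6463/145)*(-1/3136)) = 0*(-6463/454720) = 0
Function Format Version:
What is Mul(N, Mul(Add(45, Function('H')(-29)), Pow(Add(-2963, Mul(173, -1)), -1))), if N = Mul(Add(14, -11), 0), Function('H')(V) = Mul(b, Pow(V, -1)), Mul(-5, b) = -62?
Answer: 0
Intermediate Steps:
b = Rational(62, 5) (b = Mul(Rational(-1, 5), -62) = Rational(62, 5) ≈ 12.400)
Function('H')(V) = Mul(Rational(62, 5), Pow(V, -1))
N = 0 (N = Mul(3, 0) = 0)
Mul(N, Mul(Add(45, Function('H')(-29)), Pow(Add(-2963, Mul(173, -1)), -1))) = Mul(0, Mul(Add(45, Mul(Rational(62, 5), Pow(-29, -1))), Pow(Add(-2963, Mul(173, -1)), -1))) = Mul(0, Mul(Add(45, Mul(Rational(62, 5), Rational(-1, 29))), Pow(Add(-2963, -173), -1))) = Mul(0, Mul(Add(45, Rational(-62, 145)), Pow(-3136, -1))) = Mul(0, Mul(Rational(6463, 145), Rational(-1, 3136))) = Mul(0, Rational(-6463, 454720)) = 0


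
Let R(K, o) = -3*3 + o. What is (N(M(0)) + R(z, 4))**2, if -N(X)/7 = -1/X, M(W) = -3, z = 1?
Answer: 484/9 ≈ 53.778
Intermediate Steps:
R(K, o) = -9 + o
N(X) = 7/X (N(X) = -(-7)/X = 7/X)
(N(M(0)) + R(z, 4))**2 = (7/(-3) + (-9 + 4))**2 = (7*(-1/3) - 5)**2 = (-7/3 - 5)**2 = (-22/3)**2 = 484/9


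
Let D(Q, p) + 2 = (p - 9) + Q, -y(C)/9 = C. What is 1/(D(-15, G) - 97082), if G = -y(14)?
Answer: -1/96982 ≈ -1.0311e-5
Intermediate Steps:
y(C) = -9*C
G = 126 (G = -(-9)*14 = -1*(-126) = 126)
D(Q, p) = -11 + Q + p (D(Q, p) = -2 + ((p - 9) + Q) = -2 + ((-9 + p) + Q) = -2 + (-9 + Q + p) = -11 + Q + p)
1/(D(-15, G) - 97082) = 1/((-11 - 15 + 126) - 97082) = 1/(100 - 97082) = 1/(-96982) = -1/96982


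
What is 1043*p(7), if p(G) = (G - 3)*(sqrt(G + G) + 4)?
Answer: 16688 + 4172*sqrt(14) ≈ 32298.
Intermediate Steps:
p(G) = (-3 + G)*(4 + sqrt(2)*sqrt(G)) (p(G) = (-3 + G)*(sqrt(2*G) + 4) = (-3 + G)*(sqrt(2)*sqrt(G) + 4) = (-3 + G)*(4 + sqrt(2)*sqrt(G)))
1043*p(7) = 1043*(-12 + 4*7 + sqrt(2)*7**(3/2) - 3*sqrt(2)*sqrt(7)) = 1043*(-12 + 28 + sqrt(2)*(7*sqrt(7)) - 3*sqrt(14)) = 1043*(-12 + 28 + 7*sqrt(14) - 3*sqrt(14)) = 1043*(16 + 4*sqrt(14)) = 16688 + 4172*sqrt(14)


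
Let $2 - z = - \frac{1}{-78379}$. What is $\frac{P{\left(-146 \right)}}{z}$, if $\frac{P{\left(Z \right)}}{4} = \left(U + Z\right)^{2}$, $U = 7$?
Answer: $\frac{6057442636}{156757} \approx 38642.0$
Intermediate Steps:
$P{\left(Z \right)} = 4 \left(7 + Z\right)^{2}$
$z = \frac{156757}{78379}$ ($z = 2 - - \frac{1}{-78379} = 2 - \left(-1\right) \left(- \frac{1}{78379}\right) = 2 - \frac{1}{78379} = \frac{156757}{78379} \approx 2.0$)
$\frac{P{\left(-146 \right)}}{z} = \frac{4 \left(7 - 146\right)^{2}}{\frac{156757}{78379}} = 4 \left(-139\right)^{2} \cdot \frac{78379}{156757} = 4 \cdot 19321 \cdot \frac{78379}{156757} = 77284 \cdot \frac{78379}{156757} = \frac{6057442636}{156757}$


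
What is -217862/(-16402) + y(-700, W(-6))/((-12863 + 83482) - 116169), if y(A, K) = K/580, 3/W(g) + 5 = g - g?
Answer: 14389240469603/1083311095000 ≈ 13.283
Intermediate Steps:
W(g) = -⅗ (W(g) = 3/(-5 + (g - g)) = 3/(-5 + 0) = 3/(-5) = 3*(-⅕) = -⅗)
y(A, K) = K/580 (y(A, K) = K*(1/580) = K/580)
-217862/(-16402) + y(-700, W(-6))/((-12863 + 83482) - 116169) = -217862/(-16402) + ((1/580)*(-⅗))/((-12863 + 83482) - 116169) = -217862*(-1/16402) - 3/(2900*(70619 - 116169)) = 108931/8201 - 3/2900/(-45550) = 108931/8201 - 3/2900*(-1/45550) = 108931/8201 + 3/132095000 = 14389240469603/1083311095000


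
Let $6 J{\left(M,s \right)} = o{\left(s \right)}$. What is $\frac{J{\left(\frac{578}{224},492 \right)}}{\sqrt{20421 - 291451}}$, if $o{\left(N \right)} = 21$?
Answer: $- \frac{7 i \sqrt{271030}}{542060} \approx - 0.0067229 i$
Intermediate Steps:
$J{\left(M,s \right)} = \frac{7}{2}$ ($J{\left(M,s \right)} = \frac{1}{6} \cdot 21 = \frac{7}{2}$)
$\frac{J{\left(\frac{578}{224},492 \right)}}{\sqrt{20421 - 291451}} = \frac{7}{2 \sqrt{20421 - 291451}} = \frac{7}{2 \sqrt{-271030}} = \frac{7}{2 i \sqrt{271030}} = \frac{7 \left(- \frac{i \sqrt{271030}}{271030}\right)}{2} = - \frac{7 i \sqrt{271030}}{542060}$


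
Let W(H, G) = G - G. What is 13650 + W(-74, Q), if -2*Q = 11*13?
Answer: 13650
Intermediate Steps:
Q = -143/2 (Q = -11*13/2 = -1/2*143 = -143/2 ≈ -71.500)
W(H, G) = 0
13650 + W(-74, Q) = 13650 + 0 = 13650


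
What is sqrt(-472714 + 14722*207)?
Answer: 2*sqrt(643685) ≈ 1604.6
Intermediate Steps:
sqrt(-472714 + 14722*207) = sqrt(-472714 + 3047454) = sqrt(2574740) = 2*sqrt(643685)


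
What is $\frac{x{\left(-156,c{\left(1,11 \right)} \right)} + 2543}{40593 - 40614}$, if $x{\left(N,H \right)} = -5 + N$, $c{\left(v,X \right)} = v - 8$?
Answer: $- \frac{794}{7} \approx -113.43$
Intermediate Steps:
$c{\left(v,X \right)} = -8 + v$ ($c{\left(v,X \right)} = v - 8 = -8 + v$)
$\frac{x{\left(-156,c{\left(1,11 \right)} \right)} + 2543}{40593 - 40614} = \frac{\left(-5 - 156\right) + 2543}{40593 - 40614} = \frac{-161 + 2543}{-21} = 2382 \left(- \frac{1}{21}\right) = - \frac{794}{7}$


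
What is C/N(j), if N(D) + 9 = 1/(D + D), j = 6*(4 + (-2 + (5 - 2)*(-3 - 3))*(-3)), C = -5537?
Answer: 4252416/6911 ≈ 615.31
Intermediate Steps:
j = 384 (j = 6*(4 + (-2 + 3*(-6))*(-3)) = 6*(4 + (-2 - 18)*(-3)) = 6*(4 - 20*(-3)) = 6*(4 + 60) = 6*64 = 384)
N(D) = -9 + 1/(2*D) (N(D) = -9 + 1/(D + D) = -9 + 1/(2*D))
C/N(j) = -5537/(-9 + (½)/384) = -5537/(-9 + (½)*(1/384)) = -5537/(-9 + 1/768) = -5537/(-6911/768) = -5537*(-768/6911) = 4252416/6911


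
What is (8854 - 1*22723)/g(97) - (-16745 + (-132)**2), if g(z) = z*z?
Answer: -6402580/9409 ≈ -680.47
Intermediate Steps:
g(z) = z**2
(8854 - 1*22723)/g(97) - (-16745 + (-132)**2) = (8854 - 1*22723)/(97**2) - (-16745 + (-132)**2) = (8854 - 22723)/9409 - (-16745 + 17424) = -13869*1/9409 - 1*679 = -13869/9409 - 679 = -6402580/9409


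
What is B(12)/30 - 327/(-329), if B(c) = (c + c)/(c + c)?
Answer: 10139/9870 ≈ 1.0273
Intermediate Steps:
B(c) = 1 (B(c) = (2*c)/((2*c)) = (2*c)*(1/(2*c)) = 1)
B(12)/30 - 327/(-329) = 1/30 - 327/(-329) = 1*(1/30) - 327*(-1/329) = 1/30 + 327/329 = 10139/9870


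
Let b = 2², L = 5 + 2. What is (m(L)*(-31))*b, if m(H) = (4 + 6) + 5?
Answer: -1860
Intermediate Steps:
L = 7
m(H) = 15 (m(H) = 10 + 5 = 15)
b = 4
(m(L)*(-31))*b = (15*(-31))*4 = -465*4 = -1860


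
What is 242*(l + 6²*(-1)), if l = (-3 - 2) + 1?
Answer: -9680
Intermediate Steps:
l = -4 (l = -5 + 1 = -4)
242*(l + 6²*(-1)) = 242*(-4 + 6²*(-1)) = 242*(-4 + 36*(-1)) = 242*(-4 - 36) = 242*(-40) = -9680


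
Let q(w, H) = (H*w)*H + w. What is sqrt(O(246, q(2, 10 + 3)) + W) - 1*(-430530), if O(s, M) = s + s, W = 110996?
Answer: 430530 + 8*sqrt(1742) ≈ 4.3086e+5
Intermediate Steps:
q(w, H) = w + w*H**2 (q(w, H) = w*H**2 + w = w + w*H**2)
O(s, M) = 2*s
sqrt(O(246, q(2, 10 + 3)) + W) - 1*(-430530) = sqrt(2*246 + 110996) - 1*(-430530) = sqrt(492 + 110996) + 430530 = sqrt(111488) + 430530 = 8*sqrt(1742) + 430530 = 430530 + 8*sqrt(1742)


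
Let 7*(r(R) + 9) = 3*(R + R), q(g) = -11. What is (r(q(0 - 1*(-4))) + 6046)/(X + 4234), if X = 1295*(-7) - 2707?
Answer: -42193/52766 ≈ -0.79962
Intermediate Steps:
r(R) = -9 + 6*R/7 (r(R) = -9 + (3*(R + R))/7 = -9 + (3*(2*R))/7 = -9 + (6*R)/7 = -9 + 6*R/7)
X = -11772 (X = -9065 - 2707 = -11772)
(r(q(0 - 1*(-4))) + 6046)/(X + 4234) = ((-9 + (6/7)*(-11)) + 6046)/(-11772 + 4234) = ((-9 - 66/7) + 6046)/(-7538) = (-129/7 + 6046)*(-1/7538) = (42193/7)*(-1/7538) = -42193/52766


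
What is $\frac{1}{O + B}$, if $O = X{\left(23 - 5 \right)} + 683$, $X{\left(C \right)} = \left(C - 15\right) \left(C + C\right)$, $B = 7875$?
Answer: $\frac{1}{8666} \approx 0.00011539$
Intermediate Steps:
$X{\left(C \right)} = 2 C \left(-15 + C\right)$ ($X{\left(C \right)} = \left(-15 + C\right) 2 C = 2 C \left(-15 + C\right)$)
$O = 791$ ($O = 2 \left(23 - 5\right) \left(-15 + \left(23 - 5\right)\right) + 683 = 2 \cdot 18 \left(-15 + 18\right) + 683 = 2 \cdot 18 \cdot 3 + 683 = 108 + 683 = 791$)
$\frac{1}{O + B} = \frac{1}{791 + 7875} = \frac{1}{8666}$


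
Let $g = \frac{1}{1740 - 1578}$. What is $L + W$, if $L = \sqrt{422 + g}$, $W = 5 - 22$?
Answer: $-17 + \frac{11 \sqrt{1130}}{18} \approx 3.5428$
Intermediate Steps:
$g = \frac{1}{162} \approx 0.0061728$
$W = -17$ ($W = 5 - 22 = -17$)
$L = \frac{11 \sqrt{1130}}{18}$ ($L = \sqrt{422 + \frac{1}{162}} = \sqrt{\frac{68365}{162}} = \frac{11 \sqrt{1130}}{18} \approx 20.543$)
$L + W = \frac{11 \sqrt{1130}}{18} - 17 = -17 + \frac{11 \sqrt{1130}}{18}$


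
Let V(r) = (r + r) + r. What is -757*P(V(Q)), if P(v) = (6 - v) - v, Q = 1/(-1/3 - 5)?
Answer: -43149/8 ≈ -5393.6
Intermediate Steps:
Q = -3/16 (Q = 1/(-1*⅓ - 5) = 1/(-⅓ - 5) = 1/(-16/3) = -3/16 ≈ -0.18750)
V(r) = 3*r (V(r) = 2*r + r = 3*r)
P(v) = 6 - 2*v
-757*P(V(Q)) = -757*(6 - 6*(-3)/16) = -757*(6 - 2*(-9/16)) = -757*(6 + 9/8) = -757*57/8 = -43149/8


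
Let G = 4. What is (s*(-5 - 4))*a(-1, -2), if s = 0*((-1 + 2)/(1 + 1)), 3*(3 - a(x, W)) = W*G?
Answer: 0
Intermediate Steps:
a(x, W) = 3 - 4*W/3 (a(x, W) = 3 - W*4/3 = 3 - 4*W/3)
s = 0 (s = 0*(1/2) = 0)
(s*(-5 - 4))*a(-1, -2) = (0*(-5 - 4))*(3 - 4/3*(-2)) = (0*(-9))*(3 + 8/3) = 0*(17/3) = 0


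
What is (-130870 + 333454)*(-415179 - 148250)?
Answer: -114141700536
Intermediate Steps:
(-130870 + 333454)*(-415179 - 148250) = 202584*(-563429) = -114141700536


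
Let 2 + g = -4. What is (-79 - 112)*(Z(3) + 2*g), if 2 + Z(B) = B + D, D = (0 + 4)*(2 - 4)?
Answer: 3629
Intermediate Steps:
g = -6 (g = -2 - 4 = -6)
D = -8 (D = 4*(-2) = -8)
Z(B) = -10 + B (Z(B) = -2 + (B - 8) = -2 + (-8 + B) = -10 + B)
(-79 - 112)*(Z(3) + 2*g) = (-79 - 112)*((-10 + 3) + 2*(-6)) = -191*(-7 - 12) = -191*(-19) = 3629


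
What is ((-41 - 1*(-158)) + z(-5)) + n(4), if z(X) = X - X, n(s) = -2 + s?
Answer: 119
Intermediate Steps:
z(X) = 0
((-41 - 1*(-158)) + z(-5)) + n(4) = ((-41 - 1*(-158)) + 0) + (-2 + 4) = ((-41 + 158) + 0) + 2 = (117 + 0) + 2 = 117 + 2 = 119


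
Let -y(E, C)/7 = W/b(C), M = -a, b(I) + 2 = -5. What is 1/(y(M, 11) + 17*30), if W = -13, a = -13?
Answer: 1/497 ≈ 0.0020121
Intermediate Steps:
b(I) = -7 (b(I) = -2 - 5 = -7)
M = 13 (M = -1*(-13) = 13)
y(E, C) = -13 (y(E, C) = -(-91)/(-7) = -(-91)*(-1)/7 = -7*13/7 = -13)
1/(y(M, 11) + 17*30) = 1/(-13 + 17*30) = 1/(-13 + 510) = 1/497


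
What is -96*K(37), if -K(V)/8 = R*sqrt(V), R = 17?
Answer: 13056*sqrt(37) ≈ 79417.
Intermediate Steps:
K(V) = -136*sqrt(V)
-96*K(37) = -(-13056)*sqrt(37) = 13056*sqrt(37)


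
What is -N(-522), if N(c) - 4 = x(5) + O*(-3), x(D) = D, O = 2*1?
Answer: -3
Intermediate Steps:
O = 2
N(c) = 3 (N(c) = 4 + (5 + 2*(-3)) = 4 + (5 - 6) = 4 - 1 = 3)
-N(-522) = -1*3 = -3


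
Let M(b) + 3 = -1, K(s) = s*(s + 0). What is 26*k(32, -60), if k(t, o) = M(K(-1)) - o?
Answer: 1456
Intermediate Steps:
K(s) = s² (K(s) = s*s = s²)
M(b) = -4 (M(b) = -3 - 1 = -4)
k(t, o) = -4 - o
26*k(32, -60) = 26*(-4 - 1*(-60)) = 26*(-4 + 60) = 26*56 = 1456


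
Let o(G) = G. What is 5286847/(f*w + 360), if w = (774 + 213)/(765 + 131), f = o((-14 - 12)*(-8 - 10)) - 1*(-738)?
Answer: 338358208/108063 ≈ 3131.1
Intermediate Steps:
f = 1206 (f = (-14 - 12)*(-8 - 10) - 1*(-738) = -26*(-18) + 738 = 468 + 738 = 1206)
w = 141/128 (w = 987/896 = 987*(1/896) = 141/128 ≈ 1.1016)
5286847/(f*w + 360) = 5286847/(1206*(141/128) + 360) = 5286847/(85023/64 + 360) = 5286847/(108063/64) = 5286847*(64/108063) = 338358208/108063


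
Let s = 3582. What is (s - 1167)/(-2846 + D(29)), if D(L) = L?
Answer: -805/939 ≈ -0.85730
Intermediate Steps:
(s - 1167)/(-2846 + D(29)) = (3582 - 1167)/(-2846 + 29) = 2415/(-2817) = 2415*(-1/2817) = -805/939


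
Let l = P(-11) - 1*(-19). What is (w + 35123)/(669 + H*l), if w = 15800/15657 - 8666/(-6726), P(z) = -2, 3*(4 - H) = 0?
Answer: 205500518286/4311817763 ≈ 47.660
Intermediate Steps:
H = 4 (H = 4 - 1/3*0 = 4 + 0 = 4)
l = 17 (l = -2 - 1*(-19) = -2 + 19 = 17)
w = 13441909/5850499 (w = 15800*(1/15657) - 8666*(-1/6726) = 15800/15657 + 4333/3363 = 13441909/5850499 ≈ 2.2976)
(w + 35123)/(669 + H*l) = (13441909/5850499 + 35123)/(669 + 4*17) = 205500518286/(5850499*(669 + 68)) = (205500518286/5850499)/737 = (205500518286/5850499)*(1/737) = 205500518286/4311817763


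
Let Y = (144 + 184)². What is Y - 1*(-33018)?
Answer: 140602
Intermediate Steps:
Y = 107584 (Y = 328² = 107584)
Y - 1*(-33018) = 107584 - 1*(-33018) = 107584 + 33018 = 140602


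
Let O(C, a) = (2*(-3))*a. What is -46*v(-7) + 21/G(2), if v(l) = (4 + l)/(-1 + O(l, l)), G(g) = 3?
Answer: 425/41 ≈ 10.366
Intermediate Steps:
O(C, a) = -6*a
v(l) = (4 + l)/(-1 - 6*l)
-46*v(-7) + 21/G(2) = -46*(-4 - 1*(-7))/(1 + 6*(-7)) + 21/3 = -46*(-4 + 7)/(1 - 42) + 21*(1/3) = -46*3/(-41) + 7 = -(-46)*3/41 + 7 = -46*(-3/41) + 7 = 138/41 + 7 = 425/41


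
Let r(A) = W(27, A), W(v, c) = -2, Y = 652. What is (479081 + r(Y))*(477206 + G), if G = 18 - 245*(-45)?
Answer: 233909842671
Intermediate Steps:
G = 11043 (G = 18 + 11025 = 11043)
r(A) = -2
(479081 + r(Y))*(477206 + G) = (479081 - 2)*(477206 + 11043) = 479079*488249 = 233909842671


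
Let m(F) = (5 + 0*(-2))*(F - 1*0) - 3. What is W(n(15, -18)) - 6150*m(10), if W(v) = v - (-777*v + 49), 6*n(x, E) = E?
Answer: -291433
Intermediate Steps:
n(x, E) = E/6
m(F) = -3 + 5*F (m(F) = (5 + 0)*(F + 0) - 3 = 5*F - 3 = -3 + 5*F)
W(v) = -49 + 778*v (W(v) = v - (49 - 777*v) = v + (-49 + 777*v) = -49 + 778*v)
W(n(15, -18)) - 6150*m(10) = (-49 + 778*((⅙)*(-18))) - 6150*(-3 + 5*10) = (-49 + 778*(-3)) - 6150*(-3 + 50) = (-49 - 2334) - 6150*47 = -2383 - 289050 = -291433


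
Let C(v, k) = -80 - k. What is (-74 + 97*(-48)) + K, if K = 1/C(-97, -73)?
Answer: -33111/7 ≈ -4730.1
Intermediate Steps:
K = -⅐ (K = 1/(-80 - 1*(-73)) = 1/(-80 + 73) = 1/(-7) = -⅐ ≈ -0.14286)
(-74 + 97*(-48)) + K = (-74 + 97*(-48)) - ⅐ = (-74 - 4656) - ⅐ = -4730 - ⅐ = -33111/7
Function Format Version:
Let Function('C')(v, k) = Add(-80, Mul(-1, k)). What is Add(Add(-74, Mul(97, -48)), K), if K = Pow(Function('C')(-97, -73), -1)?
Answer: Rational(-33111, 7) ≈ -4730.1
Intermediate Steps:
K = Rational(-1, 7) (K = Pow(Add(-80, Mul(-1, -73)), -1) = Pow(Add(-80, 73), -1) = Pow(-7, -1) = Rational(-1, 7) ≈ -0.14286)
Add(Add(-74, Mul(97, -48)), K) = Add(Add(-74, Mul(97, -48)), Rational(-1, 7)) = Add(Add(-74, -4656), Rational(-1, 7)) = Add(-4730, Rational(-1, 7)) = Rational(-33111, 7)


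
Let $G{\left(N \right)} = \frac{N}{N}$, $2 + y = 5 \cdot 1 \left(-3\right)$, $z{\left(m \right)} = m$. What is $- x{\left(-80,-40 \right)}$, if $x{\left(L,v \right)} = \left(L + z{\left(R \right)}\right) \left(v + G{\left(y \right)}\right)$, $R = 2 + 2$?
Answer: $-2964$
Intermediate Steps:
$R = 4$
$y = -17$ ($y = -2 + 5 \cdot 1 \left(-3\right) = -2 + 5 \left(-3\right) = -2 - 15 = -17$)
$G{\left(N \right)} = 1$
$x{\left(L,v \right)} = \left(1 + v\right) \left(4 + L\right)$ ($x{\left(L,v \right)} = \left(L + 4\right) \left(v + 1\right) = \left(4 + L\right) \left(1 + v\right) = \left(1 + v\right) \left(4 + L\right)$)
$- x{\left(-80,-40 \right)} = - (4 - 80 + 4 \left(-40\right) - -3200) = - (4 - 80 - 160 + 3200) = \left(-1\right) 2964 = -2964$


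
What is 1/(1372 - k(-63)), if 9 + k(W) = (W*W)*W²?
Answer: -1/15751580 ≈ -6.3486e-8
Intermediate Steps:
k(W) = -9 + W⁴ (k(W) = -9 + (W*W)*W² = -9 + W²*W² = -9 + W⁴)
1/(1372 - k(-63)) = 1/(1372 - (-9 + (-63)⁴)) = 1/(1372 - (-9 + 15752961)) = 1/(1372 - 1*15752952) = 1/(1372 - 15752952) = 1/(-15751580) = -1/15751580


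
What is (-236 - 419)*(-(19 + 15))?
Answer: 22270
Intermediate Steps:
(-236 - 419)*(-(19 + 15)) = -(-655)*34 = -655*(-34) = 22270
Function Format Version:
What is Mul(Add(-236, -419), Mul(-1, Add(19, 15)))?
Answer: 22270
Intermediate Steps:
Mul(Add(-236, -419), Mul(-1, Add(19, 15))) = Mul(-655, Mul(-1, 34)) = Mul(-655, -34) = 22270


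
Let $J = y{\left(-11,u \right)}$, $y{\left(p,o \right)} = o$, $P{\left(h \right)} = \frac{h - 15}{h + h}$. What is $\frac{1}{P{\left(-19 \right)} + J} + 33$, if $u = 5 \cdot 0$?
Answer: $\frac{580}{17} \approx 34.118$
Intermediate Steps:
$u = 0$
$P{\left(h \right)} = \frac{-15 + h}{2 h}$
$J = 0$
$\frac{1}{P{\left(-19 \right)} + J} + 33 = \frac{1}{\frac{-15 - 19}{2 \left(-19\right)} + 0} + 33 = \frac{1}{\frac{1}{2} \left(- \frac{1}{19}\right) \left(-34\right) + 0} + 33 = \frac{1}{\frac{17}{19} + 0} + 33 = \frac{1}{\frac{17}{19}} + 33 = \frac{19}{17} + 33 = \frac{580}{17}$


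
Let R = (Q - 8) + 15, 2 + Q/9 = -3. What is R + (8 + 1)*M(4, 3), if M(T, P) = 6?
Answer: 16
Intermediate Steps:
Q = -45 (Q = -18 + 9*(-3) = -18 - 27 = -45)
R = -38 (R = (-45 - 8) + 15 = -53 + 15 = -38)
R + (8 + 1)*M(4, 3) = -38 + (8 + 1)*6 = -38 + 9*6 = -38 + 54 = 16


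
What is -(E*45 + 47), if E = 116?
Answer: -5267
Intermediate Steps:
-(E*45 + 47) = -(116*45 + 47) = -(5220 + 47) = -1*5267 = -5267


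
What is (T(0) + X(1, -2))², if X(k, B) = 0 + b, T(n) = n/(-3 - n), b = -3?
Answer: 9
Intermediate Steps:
X(k, B) = -3 (X(k, B) = 0 - 3 = -3)
(T(0) + X(1, -2))² = (-1*0/(3 + 0) - 3)² = (-1*0/3 - 3)² = (-1*0*⅓ - 3)² = (0 - 3)² = (-3)² = 9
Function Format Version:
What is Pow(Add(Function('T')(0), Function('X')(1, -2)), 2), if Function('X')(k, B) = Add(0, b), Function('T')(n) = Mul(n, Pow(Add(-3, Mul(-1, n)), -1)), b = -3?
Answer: 9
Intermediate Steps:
Function('X')(k, B) = -3 (Function('X')(k, B) = Add(0, -3) = -3)
Pow(Add(Function('T')(0), Function('X')(1, -2)), 2) = Pow(Add(Mul(-1, 0, Pow(Add(3, 0), -1)), -3), 2) = Pow(Add(Mul(-1, 0, Pow(3, -1)), -3), 2) = Pow(Add(Mul(-1, 0, Rational(1, 3)), -3), 2) = Pow(Add(0, -3), 2) = Pow(-3, 2) = 9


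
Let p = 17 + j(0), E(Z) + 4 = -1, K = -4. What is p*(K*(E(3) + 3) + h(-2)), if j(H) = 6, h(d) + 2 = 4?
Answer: 230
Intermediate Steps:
E(Z) = -5 (E(Z) = -4 - 1 = -5)
h(d) = 2 (h(d) = -2 + 4 = 2)
p = 23 (p = 17 + 6 = 23)
p*(K*(E(3) + 3) + h(-2)) = 23*(-4*(-5 + 3) + 2) = 23*(-4*(-2) + 2) = 23*(8 + 2) = 23*10 = 230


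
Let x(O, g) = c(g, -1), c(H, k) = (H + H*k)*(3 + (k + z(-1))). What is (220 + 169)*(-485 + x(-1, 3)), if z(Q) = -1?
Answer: -188665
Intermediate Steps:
c(H, k) = (2 + k)*(H + H*k) (c(H, k) = (H + H*k)*(3 + (k - 1)) = (H + H*k)*(3 + (-1 + k)) = (H + H*k)*(2 + k) = (2 + k)*(H + H*k))
x(O, g) = 0 (x(O, g) = g*(2 + (-1)**2 + 3*(-1)) = g*(2 + 1 - 3) = g*0 = 0)
(220 + 169)*(-485 + x(-1, 3)) = (220 + 169)*(-485 + 0) = 389*(-485) = -188665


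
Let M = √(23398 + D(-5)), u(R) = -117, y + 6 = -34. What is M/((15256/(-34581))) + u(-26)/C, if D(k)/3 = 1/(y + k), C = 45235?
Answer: -117/45235 - 11527*√5264535/76280 ≈ -346.73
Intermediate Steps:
y = -40 (y = -6 - 34 = -40)
D(k) = 3/(-40 + k)
M = √5264535/15 (M = √(23398 + 3/(-40 - 5)) = √(23398 + 3/(-45)) = √(23398 + 3*(-1/45)) = √(23398 - 1/15) = √(350969/15) = √5264535/15 ≈ 152.96)
M/((15256/(-34581))) + u(-26)/C = (√5264535/15)/((15256/(-34581))) - 117/45235 = (√5264535/15)/((15256*(-1/34581))) - 117*1/45235 = (√5264535/15)/(-15256/34581) - 117/45235 = (√5264535/15)*(-34581/15256) - 117/45235 = -11527*√5264535/76280 - 117/45235 = -117/45235 - 11527*√5264535/76280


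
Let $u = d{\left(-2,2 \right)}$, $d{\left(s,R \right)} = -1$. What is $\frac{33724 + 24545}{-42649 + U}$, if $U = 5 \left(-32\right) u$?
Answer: $- \frac{19423}{14163} \approx -1.3714$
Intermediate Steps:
$u = -1$
$U = 160$ ($U = 5 \left(-32\right) \left(-1\right) = \left(-160\right) \left(-1\right) = 160$)
$\frac{33724 + 24545}{-42649 + U} = \frac{33724 + 24545}{-42649 + 160} = \frac{58269}{-42489} = 58269 \left(- \frac{1}{42489}\right) = - \frac{19423}{14163}$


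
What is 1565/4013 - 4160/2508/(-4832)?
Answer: 296599855/759877602 ≈ 0.39033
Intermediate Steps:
1565/4013 - 4160/2508/(-4832) = 1565*(1/4013) - 4160*1/2508*(-1/4832) = 1565/4013 - 1040/627*(-1/4832) = 1565/4013 + 65/189354 = 296599855/759877602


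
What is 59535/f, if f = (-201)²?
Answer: 6615/4489 ≈ 1.4736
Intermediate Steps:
f = 40401
59535/f = 59535/40401 = 59535*(1/40401) = 6615/4489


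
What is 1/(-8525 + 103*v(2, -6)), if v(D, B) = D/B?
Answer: -3/25678 ≈ -0.00011683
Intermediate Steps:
1/(-8525 + 103*v(2, -6)) = 1/(-8525 + 103*(2/(-6))) = 1/(-8525 + 103*(2*(-⅙))) = 1/(-8525 + 103*(-⅓)) = 1/(-8525 - 103/3) = 1/(-25678/3) = -3/25678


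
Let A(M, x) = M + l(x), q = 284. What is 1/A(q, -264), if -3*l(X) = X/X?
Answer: 3/851 ≈ 0.0035253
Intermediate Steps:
l(X) = -⅓ (l(X) = -X/(3*X) = -⅓*1 = -⅓)
A(M, x) = -⅓ + M (A(M, x) = M - ⅓ = -⅓ + M)
1/A(q, -264) = 1/(-⅓ + 284) = 1/(851/3) = 3/851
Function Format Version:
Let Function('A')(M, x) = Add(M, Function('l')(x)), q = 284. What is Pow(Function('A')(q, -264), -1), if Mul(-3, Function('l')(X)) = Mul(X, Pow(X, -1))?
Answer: Rational(3, 851) ≈ 0.0035253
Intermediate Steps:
Function('l')(X) = Rational(-1, 3) (Function('l')(X) = Mul(Rational(-1, 3), Mul(X, Pow(X, -1))) = Mul(Rational(-1, 3), 1) = Rational(-1, 3))
Function('A')(M, x) = Add(Rational(-1, 3), M) (Function('A')(M, x) = Add(M, Rational(-1, 3)) = Add(Rational(-1, 3), M))
Pow(Function('A')(q, -264), -1) = Pow(Add(Rational(-1, 3), 284), -1) = Pow(Rational(851, 3), -1) = Rational(3, 851)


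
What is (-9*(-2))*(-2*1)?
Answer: -36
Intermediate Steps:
(-9*(-2))*(-2*1) = 18*(-2) = -36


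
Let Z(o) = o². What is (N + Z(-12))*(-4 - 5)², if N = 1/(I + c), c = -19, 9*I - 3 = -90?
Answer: 1002861/86 ≈ 11661.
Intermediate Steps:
I = -29/3 (I = ⅓ + (⅑)*(-90) = ⅓ - 10 = -29/3 ≈ -9.6667)
N = -3/86 (N = 1/(-29/3 - 19) = 1/(-86/3) = -3/86 ≈ -0.034884)
(N + Z(-12))*(-4 - 5)² = (-3/86 + (-12)²)*(-4 - 5)² = (-3/86 + 144)*(-9)² = (12381/86)*81 = 1002861/86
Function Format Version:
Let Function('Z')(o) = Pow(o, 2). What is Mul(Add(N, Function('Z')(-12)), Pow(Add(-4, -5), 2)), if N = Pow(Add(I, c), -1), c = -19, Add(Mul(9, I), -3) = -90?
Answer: Rational(1002861, 86) ≈ 11661.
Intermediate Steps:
I = Rational(-29, 3) (I = Add(Rational(1, 3), Mul(Rational(1, 9), -90)) = Add(Rational(1, 3), -10) = Rational(-29, 3) ≈ -9.6667)
N = Rational(-3, 86) (N = Pow(Add(Rational(-29, 3), -19), -1) = Pow(Rational(-86, 3), -1) = Rational(-3, 86) ≈ -0.034884)
Mul(Add(N, Function('Z')(-12)), Pow(Add(-4, -5), 2)) = Mul(Add(Rational(-3, 86), Pow(-12, 2)), Pow(Add(-4, -5), 2)) = Mul(Add(Rational(-3, 86), 144), Pow(-9, 2)) = Mul(Rational(12381, 86), 81) = Rational(1002861, 86)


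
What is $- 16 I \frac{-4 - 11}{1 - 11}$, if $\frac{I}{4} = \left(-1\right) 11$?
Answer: $1056$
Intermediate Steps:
$I = -44$ ($I = 4 \left(\left(-1\right) 11\right) = 4 \left(-11\right) = -44$)
$- 16 I \frac{-4 - 11}{1 - 11} = \left(-16\right) \left(-44\right) \frac{-4 - 11}{1 - 11} = 704 \left(- \frac{15}{-10}\right) = 704 \left(\left(-15\right) \left(- \frac{1}{10}\right)\right) = 704 \cdot \frac{3}{2} = 1056$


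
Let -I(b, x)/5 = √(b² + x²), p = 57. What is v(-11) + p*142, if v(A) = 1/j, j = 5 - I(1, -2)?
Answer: 161879/20 + √5/20 ≈ 8094.1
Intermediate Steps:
I(b, x) = -5*√(b² + x²)
j = 5 + 5*√5 (j = 5 - (-5)*√(1² + (-2)²) = 5 - (-5)*√(1 + 4) = 5 - (-5)*√5 = 5 + 5*√5 ≈ 16.180)
v(A) = 1/(5 + 5*√5)
v(-11) + p*142 = (-1/20 + √5/20) + 57*142 = (-1/20 + √5/20) + 8094 = 161879/20 + √5/20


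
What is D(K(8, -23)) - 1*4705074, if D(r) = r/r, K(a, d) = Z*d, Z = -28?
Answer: -4705073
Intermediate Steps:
K(a, d) = -28*d
D(r) = 1
D(K(8, -23)) - 1*4705074 = 1 - 1*4705074 = 1 - 4705074 = -4705073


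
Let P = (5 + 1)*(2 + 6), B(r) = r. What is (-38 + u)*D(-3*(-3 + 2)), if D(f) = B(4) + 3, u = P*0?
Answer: -266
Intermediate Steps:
P = 48 (P = 6*8 = 48)
u = 0 (u = 48*0 = 0)
D(f) = 7 (D(f) = 4 + 3 = 7)
(-38 + u)*D(-3*(-3 + 2)) = (-38 + 0)*7 = -38*7 = -266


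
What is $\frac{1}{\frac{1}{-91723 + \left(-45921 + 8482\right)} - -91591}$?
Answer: $\frac{129162}{11830076741} \approx 1.0918 \cdot 10^{-5}$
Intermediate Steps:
$\frac{1}{\frac{1}{-91723 + \left(-45921 + 8482\right)} - -91591} = \frac{1}{\frac{1}{-91723 - 37439} + 91591} = \frac{1}{\frac{1}{-129162} + 91591} = \frac{1}{- \frac{1}{129162} + 91591} = \frac{1}{\frac{11830076741}{129162}} = \frac{129162}{11830076741}$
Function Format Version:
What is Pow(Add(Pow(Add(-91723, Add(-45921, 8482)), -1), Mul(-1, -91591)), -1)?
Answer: Rational(129162, 11830076741) ≈ 1.0918e-5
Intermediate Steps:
Pow(Add(Pow(Add(-91723, Add(-45921, 8482)), -1), Mul(-1, -91591)), -1) = Pow(Add(Pow(Add(-91723, -37439), -1), 91591), -1) = Pow(Add(Pow(-129162, -1), 91591), -1) = Pow(Add(Rational(-1, 129162), 91591), -1) = Pow(Rational(11830076741, 129162), -1) = Rational(129162, 11830076741)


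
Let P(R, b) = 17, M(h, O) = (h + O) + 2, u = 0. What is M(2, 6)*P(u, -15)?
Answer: 170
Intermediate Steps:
M(h, O) = 2 + O + h (M(h, O) = (O + h) + 2 = 2 + O + h)
M(2, 6)*P(u, -15) = (2 + 6 + 2)*17 = 10*17 = 170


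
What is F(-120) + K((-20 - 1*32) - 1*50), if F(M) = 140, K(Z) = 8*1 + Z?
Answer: 46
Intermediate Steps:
K(Z) = 8 + Z
F(-120) + K((-20 - 1*32) - 1*50) = 140 + (8 + ((-20 - 1*32) - 1*50)) = 140 + (8 + ((-20 - 32) - 50)) = 140 + (8 + (-52 - 50)) = 140 + (8 - 102) = 140 - 94 = 46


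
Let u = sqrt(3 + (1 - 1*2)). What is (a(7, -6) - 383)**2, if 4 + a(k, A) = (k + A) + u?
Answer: (386 - sqrt(2))**2 ≈ 1.4791e+5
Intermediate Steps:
u = sqrt(2) (u = sqrt(3 + (1 - 2)) = sqrt(3 - 1) = sqrt(2) ≈ 1.4142)
a(k, A) = -4 + A + k + sqrt(2) (a(k, A) = -4 + ((k + A) + sqrt(2)) = -4 + ((A + k) + sqrt(2)) = -4 + (A + k + sqrt(2)) = -4 + A + k + sqrt(2))
(a(7, -6) - 383)**2 = ((-4 - 6 + 7 + sqrt(2)) - 383)**2 = ((-3 + sqrt(2)) - 383)**2 = (-386 + sqrt(2))**2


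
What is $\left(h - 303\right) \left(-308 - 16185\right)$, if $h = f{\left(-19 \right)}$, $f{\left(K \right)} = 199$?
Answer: $1715272$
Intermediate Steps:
$h = 199$
$\left(h - 303\right) \left(-308 - 16185\right) = \left(199 - 303\right) \left(-308 - 16185\right) = \left(-104\right) \left(-16493\right) = 1715272$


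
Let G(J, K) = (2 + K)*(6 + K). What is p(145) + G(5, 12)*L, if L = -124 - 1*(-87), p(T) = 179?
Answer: -9145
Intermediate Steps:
L = -37 (L = -124 + 87 = -37)
p(145) + G(5, 12)*L = 179 + (12 + 12² + 8*12)*(-37) = 179 + (12 + 144 + 96)*(-37) = 179 + 252*(-37) = 179 - 9324 = -9145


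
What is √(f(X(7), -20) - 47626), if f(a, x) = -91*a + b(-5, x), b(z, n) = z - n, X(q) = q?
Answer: 2*I*√12062 ≈ 219.65*I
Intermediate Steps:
f(a, x) = -5 - x - 91*a (f(a, x) = -91*a + (-5 - x) = -5 - x - 91*a)
√(f(X(7), -20) - 47626) = √((-5 - 1*(-20) - 91*7) - 47626) = √((-5 + 20 - 637) - 47626) = √(-622 - 47626) = √(-48248) = 2*I*√12062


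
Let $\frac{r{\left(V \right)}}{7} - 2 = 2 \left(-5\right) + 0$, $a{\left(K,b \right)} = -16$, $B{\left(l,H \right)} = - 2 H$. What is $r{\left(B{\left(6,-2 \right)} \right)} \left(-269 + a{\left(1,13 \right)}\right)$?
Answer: $15960$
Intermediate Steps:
$r{\left(V \right)} = -56$ ($r{\left(V \right)} = 14 + 7 \left(2 \left(-5\right) + 0\right) = 14 + 7 \left(-10 + 0\right) = 14 + 7 \left(-10\right) = 14 - 70 = -56$)
$r{\left(B{\left(6,-2 \right)} \right)} \left(-269 + a{\left(1,13 \right)}\right) = - 56 \left(-269 - 16\right) = \left(-56\right) \left(-285\right) = 15960$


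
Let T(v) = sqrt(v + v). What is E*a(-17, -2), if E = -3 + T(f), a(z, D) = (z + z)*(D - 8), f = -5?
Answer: -1020 + 340*I*sqrt(10) ≈ -1020.0 + 1075.2*I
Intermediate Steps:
a(z, D) = 2*z*(-8 + D) (a(z, D) = (2*z)*(-8 + D) = 2*z*(-8 + D))
T(v) = sqrt(2)*sqrt(v) (T(v) = sqrt(2*v) = sqrt(2)*sqrt(v))
E = -3 + I*sqrt(10) (E = -3 + sqrt(2)*sqrt(-5) = -3 + sqrt(2)*(I*sqrt(5)) = -3 + I*sqrt(10) ≈ -3.0 + 3.1623*I)
E*a(-17, -2) = (-3 + I*sqrt(10))*(2*(-17)*(-8 - 2)) = (-3 + I*sqrt(10))*(2*(-17)*(-10)) = (-3 + I*sqrt(10))*340 = -1020 + 340*I*sqrt(10)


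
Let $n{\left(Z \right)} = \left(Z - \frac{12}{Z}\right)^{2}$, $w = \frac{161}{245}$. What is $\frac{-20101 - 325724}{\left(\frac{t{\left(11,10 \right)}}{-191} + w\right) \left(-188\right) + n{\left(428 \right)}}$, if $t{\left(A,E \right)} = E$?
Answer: $- \frac{2940917510125}{1556637233761} \approx -1.8893$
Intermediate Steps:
$w = \frac{23}{35}$ ($w = 161 \cdot \frac{1}{245} = \frac{23}{35} \approx 0.65714$)
$\frac{-20101 - 325724}{\left(\frac{t{\left(11,10 \right)}}{-191} + w\right) \left(-188\right) + n{\left(428 \right)}} = \frac{-20101 - 325724}{\left(\frac{10}{-191} + \frac{23}{35}\right) \left(-188\right) + \frac{\left(-12 + 428^{2}\right)^{2}}{183184}} = - \frac{345825}{\left(10 \left(- \frac{1}{191}\right) + \frac{23}{35}\right) \left(-188\right) + \frac{\left(-12 + 183184\right)^{2}}{183184}} = - \frac{345825}{\left(- \frac{10}{191} + \frac{23}{35}\right) \left(-188\right) + \frac{183172^{2}}{183184}} = - \frac{345825}{\frac{4043}{6685} \left(-188\right) + \frac{1}{183184} \cdot 33551981584} = - \frac{345825}{- \frac{760084}{6685} + \frac{2096998849}{11449}} = - \frac{345825}{\frac{14009735103849}{76536565}} = \left(-345825\right) \frac{76536565}{14009735103849} = - \frac{2940917510125}{1556637233761}$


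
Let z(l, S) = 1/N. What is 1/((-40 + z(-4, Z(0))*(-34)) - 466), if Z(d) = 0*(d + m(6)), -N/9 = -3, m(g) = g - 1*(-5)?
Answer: -27/13696 ≈ -0.0019714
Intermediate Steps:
m(g) = 5 + g (m(g) = g + 5 = 5 + g)
N = 27 (N = -9*(-3) = 27)
Z(d) = 0 (Z(d) = 0*(d + (5 + 6)) = 0*(d + 11) = 0*(11 + d) = 0)
z(l, S) = 1/27
1/((-40 + z(-4, Z(0))*(-34)) - 466) = 1/((-40 + (1/27)*(-34)) - 466) = 1/((-40 - 34/27) - 466) = 1/(-1114/27 - 466) = 1/(-13696/27) = -27/13696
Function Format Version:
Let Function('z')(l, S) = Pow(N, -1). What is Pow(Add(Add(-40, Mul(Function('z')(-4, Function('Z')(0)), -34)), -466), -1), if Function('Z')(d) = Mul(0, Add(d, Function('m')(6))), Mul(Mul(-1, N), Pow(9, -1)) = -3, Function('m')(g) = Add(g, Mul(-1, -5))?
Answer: Rational(-27, 13696) ≈ -0.0019714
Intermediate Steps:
Function('m')(g) = Add(5, g) (Function('m')(g) = Add(g, 5) = Add(5, g))
N = 27 (N = Mul(-9, -3) = 27)
Function('Z')(d) = 0 (Function('Z')(d) = Mul(0, Add(d, Add(5, 6))) = Mul(0, Add(d, 11)) = Mul(0, Add(11, d)) = 0)
Function('z')(l, S) = Rational(1, 27) (Function('z')(l, S) = Pow(27, -1) = Rational(1, 27))
Pow(Add(Add(-40, Mul(Function('z')(-4, Function('Z')(0)), -34)), -466), -1) = Pow(Add(Add(-40, Mul(Rational(1, 27), -34)), -466), -1) = Pow(Add(Add(-40, Rational(-34, 27)), -466), -1) = Pow(Add(Rational(-1114, 27), -466), -1) = Pow(Rational(-13696, 27), -1) = Rational(-27, 13696)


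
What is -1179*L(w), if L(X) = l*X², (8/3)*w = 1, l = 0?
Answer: 0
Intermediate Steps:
w = 3/8 (w = (3/8)*1 = 3/8 ≈ 0.37500)
L(X) = 0 (L(X) = 0*X² = 0)
-1179*L(w) = -1179*0 = 0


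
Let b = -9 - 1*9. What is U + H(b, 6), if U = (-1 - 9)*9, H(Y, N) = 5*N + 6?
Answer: -54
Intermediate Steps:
b = -18 (b = -9 - 9 = -18)
H(Y, N) = 6 + 5*N
U = -90 (U = -10*9 = -90)
U + H(b, 6) = -90 + (6 + 5*6) = -90 + (6 + 30) = -90 + 36 = -54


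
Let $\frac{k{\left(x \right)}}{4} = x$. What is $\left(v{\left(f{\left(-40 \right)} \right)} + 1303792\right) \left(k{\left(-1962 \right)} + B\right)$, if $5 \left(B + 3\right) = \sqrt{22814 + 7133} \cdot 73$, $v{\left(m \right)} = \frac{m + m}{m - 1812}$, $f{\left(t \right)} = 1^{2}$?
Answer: $- \frac{18537524550810}{1811} + \frac{34473042726 \sqrt{29947}}{1811} \approx -6.942 \cdot 10^{9}$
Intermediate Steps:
$k{\left(x \right)} = 4 x$
$f{\left(t \right)} = 1$
$v{\left(m \right)} = \frac{2 m}{-1812 + m}$
$B = -3 + \frac{73 \sqrt{29947}}{5}$ ($B = -3 + \frac{\sqrt{22814 + 7133} \cdot 73}{5} = -3 + \frac{\sqrt{29947} \cdot 73}{5} = -3 + \frac{73 \sqrt{29947}}{5} \approx 2523.6$)
$\left(v{\left(f{\left(-40 \right)} \right)} + 1303792\right) \left(k{\left(-1962 \right)} + B\right) = \left(2 \cdot 1 \frac{1}{-1812 + 1} + 1303792\right) \left(4 \left(-1962\right) - \left(3 - \frac{73 \sqrt{29947}}{5}\right)\right) = \left(2 \cdot 1 \frac{1}{-1811} + 1303792\right) \left(-7848 - \left(3 - \frac{73 \sqrt{29947}}{5}\right)\right) = \left(2 \cdot 1 \left(- \frac{1}{1811}\right) + 1303792\right) \left(-7851 + \frac{73 \sqrt{29947}}{5}\right) = \left(- \frac{2}{1811} + 1303792\right) \left(-7851 + \frac{73 \sqrt{29947}}{5}\right) = \frac{2361167310 \left(-7851 + \frac{73 \sqrt{29947}}{5}\right)}{1811} = - \frac{18537524550810}{1811} + \frac{34473042726 \sqrt{29947}}{1811}$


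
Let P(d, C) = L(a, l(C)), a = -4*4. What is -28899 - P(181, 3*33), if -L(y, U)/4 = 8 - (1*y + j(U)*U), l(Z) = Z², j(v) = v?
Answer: -384267207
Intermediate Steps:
a = -16
L(y, U) = -32 + 4*y + 4*U² (L(y, U) = -4*(8 - (1*y + U*U)) = -4*(8 - (y + U²)) = -4*(8 + (-y - U²)) = -4*(8 - y - U²) = -32 + 4*y + 4*U²)
P(d, C) = -96 + 4*C⁴ (P(d, C) = -32 + 4*(-16) + 4*(C²)² = -32 - 64 + 4*C⁴ = -96 + 4*C⁴)
-28899 - P(181, 3*33) = -28899 - (-96 + 4*(3*33)⁴) = -28899 - (-96 + 4*99⁴) = -28899 - (-96 + 4*96059601) = -28899 - (-96 + 384238404) = -28899 - 1*384238308 = -28899 - 384238308 = -384267207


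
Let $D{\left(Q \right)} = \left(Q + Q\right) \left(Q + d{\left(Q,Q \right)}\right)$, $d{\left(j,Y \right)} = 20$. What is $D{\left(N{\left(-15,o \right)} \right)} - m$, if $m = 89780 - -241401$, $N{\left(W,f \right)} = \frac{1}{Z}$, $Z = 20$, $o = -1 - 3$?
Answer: $- \frac{66235799}{200} \approx -3.3118 \cdot 10^{5}$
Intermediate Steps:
$o = -4$
$N{\left(W,f \right)} = \frac{1}{20}$
$D{\left(Q \right)} = 2 Q \left(20 + Q\right)$ ($D{\left(Q \right)} = \left(Q + Q\right) \left(Q + 20\right) = 2 Q \left(20 + Q\right)$)
$m = 331181$ ($m = 89780 + 241401 = 331181$)
$D{\left(N{\left(-15,o \right)} \right)} - m = 2 \cdot \frac{1}{20} \left(20 + \frac{1}{20}\right) - 331181 = 2 \cdot \frac{1}{20} \cdot \frac{401}{20} - 331181 = \frac{401}{200} - 331181 = - \frac{66235799}{200}$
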